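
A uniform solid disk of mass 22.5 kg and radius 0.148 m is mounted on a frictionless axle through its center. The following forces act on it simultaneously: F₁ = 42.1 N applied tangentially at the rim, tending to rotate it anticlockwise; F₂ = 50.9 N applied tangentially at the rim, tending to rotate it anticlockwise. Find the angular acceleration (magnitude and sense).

α ≈ 55.9 rad/s², anticlockwise

I = ½MR² = (1/2)(22.5)(0.148)² = 0.2464 kg·m².
Taking anticlockwise as positive: τ₁ = +(42.1)(0.148) = +6.231 N·m; τ₂ = +(50.9)(0.148) = +7.533 N·m.
Net torque τ = 13.76 N·m.
α = τ/I = 13.76/0.2464 = 55.86 rad/s².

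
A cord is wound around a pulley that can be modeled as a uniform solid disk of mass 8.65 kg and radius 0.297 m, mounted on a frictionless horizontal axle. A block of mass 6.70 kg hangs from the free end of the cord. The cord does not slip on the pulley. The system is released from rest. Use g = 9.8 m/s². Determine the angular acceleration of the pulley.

α ≈ 20.1 rad/s²

I = ½MR² = (1/2)(8.65)(0.297)² = 0.3815 kg·m².
Block: mg − T = ma. Pulley: TR = Iα. No-slip: a = αR, so T = (I/R²)a = 4.325·a.
Then mg = (m + 4.325)a, so a = (6.70)(9.8)/(6.70 + 4.325) = 5.956 m/s².
α = a/R = 5.956/0.297 = 20.05 rad/s².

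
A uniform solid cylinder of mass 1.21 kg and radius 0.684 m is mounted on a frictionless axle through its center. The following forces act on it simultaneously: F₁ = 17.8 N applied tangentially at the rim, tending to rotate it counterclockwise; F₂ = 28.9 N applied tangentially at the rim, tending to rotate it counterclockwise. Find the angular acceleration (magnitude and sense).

α ≈ 113 rad/s², counterclockwise

I = ½MR² = (1/2)(1.21)(0.684)² = 0.2831 kg·m².
Taking counterclockwise as positive: τ₁ = +(17.8)(0.684) = +12.18 N·m; τ₂ = +(28.9)(0.684) = +19.77 N·m.
Net torque τ = 31.94 N·m.
α = τ/I = 31.94/0.2831 = 112.9 rad/s².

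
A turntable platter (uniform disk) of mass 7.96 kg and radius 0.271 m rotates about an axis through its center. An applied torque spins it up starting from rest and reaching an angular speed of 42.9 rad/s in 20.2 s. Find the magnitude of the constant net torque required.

τ ≈ 0.621 N·m

I = ½MR² = (1/2)(7.96)(0.271)² = 0.2923 kg·m².
α = Δω/Δt = (42.9 − 0)/20.2 = 2.124 rad/s².
τ = Iα = (0.2923)(2.124) = 0.6208 N·m.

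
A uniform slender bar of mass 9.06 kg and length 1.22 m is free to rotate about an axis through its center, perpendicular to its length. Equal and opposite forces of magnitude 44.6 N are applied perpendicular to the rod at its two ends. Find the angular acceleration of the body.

I = (1/12)ML² = (1/12)(9.06)(1.22)² = 1.124 kg·m².
The couple gives τ = F·(L/2) + F·(L/2) = F L = (44.6)(1.22) = 54.41 N·m.
From τ = Iα: α = 54.41/1.124 = 48.42 rad/s².

α ≈ 48.4 rad/s²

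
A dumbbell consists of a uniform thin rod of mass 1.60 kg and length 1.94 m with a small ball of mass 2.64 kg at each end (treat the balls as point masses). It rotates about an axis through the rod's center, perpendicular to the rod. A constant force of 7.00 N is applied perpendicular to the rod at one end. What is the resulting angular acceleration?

α ≈ 1.24 rad/s²

I_rod = (1/12)ML² = (1/12)(1.60)(1.94)² = 0.5018 kg·m².
I_balls = 2·m·(L/2)² = 2(2.64)(0.9700)² = 4.968 kg·m².
Total I = 5.470 kg·m².
τ = F·(L/2) = (7.00)(0.970) = 6.790 N·m.
α = τ/I = 6.790/5.470 = 1.241 rad/s².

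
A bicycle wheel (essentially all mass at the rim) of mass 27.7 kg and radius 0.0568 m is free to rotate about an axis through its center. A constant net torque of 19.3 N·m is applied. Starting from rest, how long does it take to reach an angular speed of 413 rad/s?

I = MR² = (27.7)(0.0568)² = 0.08937 kg·m².
α = τ/I = 19.3/0.08937 = 216.0 rad/s².
ω = αt ⇒ t = ω/α = 413/216.0 = 1.912 s.

t ≈ 1.91 s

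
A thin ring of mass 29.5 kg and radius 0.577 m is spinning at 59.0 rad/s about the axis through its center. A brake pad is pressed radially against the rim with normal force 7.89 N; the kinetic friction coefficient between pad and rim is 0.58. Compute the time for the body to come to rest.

t ≈ 219 s

I = MR² = (29.5)(0.577)² = 9.821 kg·m².
Friction force f = μN = (0.58)(7.89) = 4.576 N at the rim; torque magnitude τ = fR = 2.640 N·m, opposing ω.
|α| = τ/I = 2.640/9.821 = 0.2688 rad/s² (deceleration).
0 = ω₀ − |α|t ⇒ t = ω₀/|α| = 59.0/0.2688 = 219.5 s.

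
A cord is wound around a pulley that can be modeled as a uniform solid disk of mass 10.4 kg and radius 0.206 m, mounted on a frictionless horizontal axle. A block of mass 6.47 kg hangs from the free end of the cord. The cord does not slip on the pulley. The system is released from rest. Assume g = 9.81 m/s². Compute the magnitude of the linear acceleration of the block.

I = ½MR² = (1/2)(10.4)(0.206)² = 0.2207 kg·m².
Block: mg − T = ma. Pulley: TR = Iα. No-slip: a = αR, so T = (I/R²)a = 5.200·a.
Then mg = (m + 5.200)a, so a = (6.47)(9.81)/(6.47 + 5.200) = 5.439 m/s².

a ≈ 5.44 m/s²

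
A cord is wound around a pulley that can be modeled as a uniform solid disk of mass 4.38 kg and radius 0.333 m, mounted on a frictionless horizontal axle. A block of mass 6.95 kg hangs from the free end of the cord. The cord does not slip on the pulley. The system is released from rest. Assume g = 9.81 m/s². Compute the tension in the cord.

T ≈ 16.3 N

I = ½MR² = (1/2)(4.38)(0.333)² = 0.2428 kg·m².
Block: mg − T = ma. Pulley: TR = Iα. No-slip: a = αR, so T = (I/R²)a = 2.190·a.
Then mg = (m + 2.190)a, so a = (6.95)(9.81)/(6.95 + 2.190) = 7.459 m/s².
T = 2.190·a = 16.34 N.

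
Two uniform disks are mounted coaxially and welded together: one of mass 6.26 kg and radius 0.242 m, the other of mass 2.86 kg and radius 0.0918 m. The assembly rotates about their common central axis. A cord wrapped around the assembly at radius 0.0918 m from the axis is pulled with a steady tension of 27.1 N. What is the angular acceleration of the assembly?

α ≈ 12.7 rad/s²

I = ½M₁R₁² + ½M₂R₂² = ½(6.26)(0.242)² + ½(2.86)(0.0918)² = 0.1954 kg·m².
τ = F r = (27.1)(0.0918) = 2.488 N·m.
α = τ/I = 2.488/0.1954 = 12.73 rad/s².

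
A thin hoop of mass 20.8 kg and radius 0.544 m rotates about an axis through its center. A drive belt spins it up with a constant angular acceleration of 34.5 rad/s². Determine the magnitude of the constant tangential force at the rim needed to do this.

I = MR² = (20.8)(0.544)² = 6.155 kg·m².
The required torque is τ = Iα = (6.155)(34.50) = 212.4 N·m.
A tangential force at the rim gives τ = FR, so F = τ/R = 212.4/0.544 = 390.4 N.

F ≈ 390 N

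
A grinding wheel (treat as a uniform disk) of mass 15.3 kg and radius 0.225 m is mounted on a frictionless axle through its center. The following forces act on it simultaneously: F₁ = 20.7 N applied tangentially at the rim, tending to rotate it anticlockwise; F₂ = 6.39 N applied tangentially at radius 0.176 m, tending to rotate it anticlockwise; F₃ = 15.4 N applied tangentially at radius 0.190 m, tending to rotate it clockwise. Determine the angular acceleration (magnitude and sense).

I = ½MR² = (1/2)(15.3)(0.225)² = 0.3873 kg·m².
Taking anticlockwise as positive: τ₁ = +(20.7)(0.225) = +4.657 N·m; τ₂ = +(6.39)(0.176) = +1.125 N·m; τ₃ = −(15.4)(0.190) = −2.926 N·m.
Net torque τ = 2.856 N·m.
α = τ/I = 2.856/0.3873 = 7.375 rad/s².

α ≈ 7.37 rad/s², anticlockwise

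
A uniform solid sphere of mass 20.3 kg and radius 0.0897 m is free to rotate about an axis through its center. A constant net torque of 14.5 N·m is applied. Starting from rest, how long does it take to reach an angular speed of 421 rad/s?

t ≈ 1.90 s

I = (2/5)MR² = (2/5)(20.3)(0.0897)² = 0.06533 kg·m².
α = τ/I = 14.5/0.06533 = 221.9 rad/s².
ω = αt ⇒ t = ω/α = 421/221.9 = 1.897 s.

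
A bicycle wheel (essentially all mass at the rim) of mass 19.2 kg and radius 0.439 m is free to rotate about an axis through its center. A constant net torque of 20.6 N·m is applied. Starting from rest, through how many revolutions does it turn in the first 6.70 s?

≈ 19.9 revolutions

I = MR² = (19.2)(0.439)² = 3.700 kg·m².
α = τ/I = 20.6/3.700 = 5.567 rad/s².
θ = ½αt² = ½(5.567)(6.70)² = 125.0 rad.
Revolutions = θ/(2π) = 19.89.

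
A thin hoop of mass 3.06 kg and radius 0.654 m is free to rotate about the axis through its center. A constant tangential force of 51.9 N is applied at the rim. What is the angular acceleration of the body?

I = MR² = (3.06)(0.654)² = 1.309 kg·m².
τ = F R = (51.9)(0.654) = 33.94 N·m.
From τ = Iα: α = 33.94/1.309 = 25.93 rad/s².

α ≈ 25.9 rad/s²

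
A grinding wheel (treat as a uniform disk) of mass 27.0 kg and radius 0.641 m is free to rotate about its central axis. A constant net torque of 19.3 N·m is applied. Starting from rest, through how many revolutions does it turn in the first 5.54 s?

I = ½MR² = (1/2)(27.0)(0.641)² = 5.547 kg·m².
α = τ/I = 19.3/5.547 = 3.479 rad/s².
θ = ½αt² = ½(3.479)(5.54)² = 53.39 rad.
Revolutions = θ/(2π) = 8.498.

≈ 8.50 revolutions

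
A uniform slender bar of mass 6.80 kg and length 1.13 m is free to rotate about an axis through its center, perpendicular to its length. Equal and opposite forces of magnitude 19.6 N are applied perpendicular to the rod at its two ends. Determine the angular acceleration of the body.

α ≈ 30.6 rad/s²

I = (1/12)ML² = (1/12)(6.80)(1.13)² = 0.7236 kg·m².
The couple gives τ = F·(L/2) + F·(L/2) = F L = (19.6)(1.13) = 22.15 N·m.
Newton's second law for rotation, τ = Iα, gives α = τ/I = 22.15/0.7236 = 30.61 rad/s².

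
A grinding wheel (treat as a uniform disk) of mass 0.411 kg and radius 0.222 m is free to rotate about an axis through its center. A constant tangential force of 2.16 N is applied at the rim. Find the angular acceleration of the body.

α ≈ 47.3 rad/s²

I = ½MR² = (1/2)(0.411)(0.222)² = 0.01013 kg·m².
τ = F R = (2.16)(0.222) = 0.4795 N·m.
From τ = Iα: α = 0.4795/0.01013 = 47.35 rad/s².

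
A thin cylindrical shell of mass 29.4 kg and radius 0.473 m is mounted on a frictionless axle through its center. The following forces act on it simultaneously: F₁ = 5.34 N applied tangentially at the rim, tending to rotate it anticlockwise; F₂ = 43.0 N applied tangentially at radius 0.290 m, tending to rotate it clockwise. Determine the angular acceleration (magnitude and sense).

α ≈ 1.51 rad/s², clockwise

I = MR² = (29.4)(0.473)² = 6.578 kg·m².
Taking anticlockwise as positive: τ₁ = +(5.34)(0.473) = +2.526 N·m; τ₂ = −(43.0)(0.290) = −12.47 N·m.
Net torque τ = -9.944 N·m.
α = τ/I = -9.944/6.578 = -1.512 rad/s².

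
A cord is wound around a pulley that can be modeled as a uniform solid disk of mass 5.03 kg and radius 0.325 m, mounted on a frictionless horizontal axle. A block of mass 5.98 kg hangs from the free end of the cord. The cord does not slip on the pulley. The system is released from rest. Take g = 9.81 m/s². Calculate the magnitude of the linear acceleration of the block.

a ≈ 6.91 m/s²

I = ½MR² = (1/2)(5.03)(0.325)² = 0.2656 kg·m².
Block: mg − T = ma. Pulley: TR = Iα. No-slip: a = αR, so T = (I/R²)a = 2.515·a.
Then mg = (m + 2.515)a, so a = (5.98)(9.81)/(5.98 + 2.515) = 6.906 m/s².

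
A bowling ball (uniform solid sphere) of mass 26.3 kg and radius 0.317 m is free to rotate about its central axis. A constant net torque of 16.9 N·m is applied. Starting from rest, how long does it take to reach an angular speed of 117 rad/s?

I = (2/5)MR² = (2/5)(26.3)(0.317)² = 1.057 kg·m².
α = τ/I = 16.9/1.057 = 15.99 rad/s².
ω = αt ⇒ t = ω/α = 117/15.99 = 7.319 s.

t ≈ 7.32 s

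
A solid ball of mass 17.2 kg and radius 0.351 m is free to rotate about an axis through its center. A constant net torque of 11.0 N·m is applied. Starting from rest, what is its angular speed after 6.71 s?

ω ≈ 87.1 rad/s

I = (2/5)MR² = (2/5)(17.2)(0.351)² = 0.8476 kg·m².
α = τ/I = 11.0/0.8476 = 12.98 rad/s².
ω = ω₀ + αt = 0 + (12.98)(6.71) = 87.08 rad/s.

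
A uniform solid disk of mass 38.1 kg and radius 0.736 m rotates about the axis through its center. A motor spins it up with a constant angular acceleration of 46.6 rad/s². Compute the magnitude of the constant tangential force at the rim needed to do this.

I = ½MR² = (1/2)(38.1)(0.736)² = 10.32 kg·m².
The required torque is τ = Iα = (10.32)(46.60) = 480.9 N·m.
A tangential force at the rim gives τ = FR, so F = τ/R = 480.9/0.736 = 653.4 N.

F ≈ 653 N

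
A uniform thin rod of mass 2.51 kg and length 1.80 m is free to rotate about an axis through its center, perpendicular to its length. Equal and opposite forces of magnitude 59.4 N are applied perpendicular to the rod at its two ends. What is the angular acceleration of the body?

α ≈ 158 rad/s²

I = (1/12)ML² = (1/12)(2.51)(1.80)² = 0.6777 kg·m².
The couple gives τ = F·(L/2) + F·(L/2) = F L = (59.4)(1.80) = 106.9 N·m.
From τ = Iα: α = 106.9/0.6777 = 157.8 rad/s².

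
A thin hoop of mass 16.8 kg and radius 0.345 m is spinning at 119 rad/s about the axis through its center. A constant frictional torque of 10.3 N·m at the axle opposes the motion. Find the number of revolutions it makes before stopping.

≈ 219 revolutions

I = MR² = (16.8)(0.345)² = 2.000 kg·m².
The net torque has magnitude 10.3 N·m, opposing ω.
|α| = τ/I = 10.30/2.000 = 5.151 rad/s² (deceleration).
ω² = ω₀² − 2|α|θ with ω = 0 ⇒ θ = ω₀²/(2|α|) = 1375 rad = 218.8 rev.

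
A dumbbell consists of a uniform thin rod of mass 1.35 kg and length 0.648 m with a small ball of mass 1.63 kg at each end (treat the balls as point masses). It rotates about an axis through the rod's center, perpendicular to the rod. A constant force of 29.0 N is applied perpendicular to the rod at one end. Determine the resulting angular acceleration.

I_rod = (1/12)ML² = (1/12)(1.35)(0.648)² = 0.04724 kg·m².
I_balls = 2·m·(L/2)² = 2(1.63)(0.3240)² = 0.3422 kg·m².
Total I = 0.3895 kg·m².
τ = F·(L/2) = (29.0)(0.324) = 9.396 N·m.
α = τ/I = 9.396/0.3895 = 24.13 rad/s².

α ≈ 24.1 rad/s²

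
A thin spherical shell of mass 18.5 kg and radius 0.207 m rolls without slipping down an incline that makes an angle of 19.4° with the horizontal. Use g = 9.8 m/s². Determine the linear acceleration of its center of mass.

a ≈ 1.95 m/s²

Translation along the incline: Mg sinθ − f = Ma.
Rotation about the center: fR = Iα with I = (2/3)MR². No-slip gives a = αR, so f = (I/R²)a = (2/3)M a.
Substituting: Mg sinθ = (1 + 0.6667)Ma, so a = g sinθ/(1 + 0.6667) = (9.8) sin 19.4° / 1.667 = 1.953 m/s².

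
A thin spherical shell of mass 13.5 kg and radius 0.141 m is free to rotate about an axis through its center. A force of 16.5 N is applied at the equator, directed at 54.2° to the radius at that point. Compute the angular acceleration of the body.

I = (2/3)MR² = (2/3)(13.5)(0.141)² = 0.1789 kg·m².
Only the tangential component produces torque: τ = F R sinθ = (16.5)(0.141) sin 54.2° = 1.887 N·m.
Newton's second law for rotation, τ = Iα, gives α = τ/I = 1.887/0.1789 = 10.55 rad/s².

α ≈ 10.5 rad/s²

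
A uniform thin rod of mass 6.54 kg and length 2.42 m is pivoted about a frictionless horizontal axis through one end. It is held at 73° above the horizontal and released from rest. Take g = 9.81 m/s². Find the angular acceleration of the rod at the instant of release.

α ≈ 1.78 rad/s²

About the pivot, I = (1/3)ML² = (1/3)(6.54)(2.42)² = 12.77 kg·m².
The weight acts at the center, a distance L/2 = 1.210 m from the pivot; τ = Mg(L/2) cos 73° = 22.70 N·m.
α = τ/I = 22.70/12.77 = 1.778 rad/s².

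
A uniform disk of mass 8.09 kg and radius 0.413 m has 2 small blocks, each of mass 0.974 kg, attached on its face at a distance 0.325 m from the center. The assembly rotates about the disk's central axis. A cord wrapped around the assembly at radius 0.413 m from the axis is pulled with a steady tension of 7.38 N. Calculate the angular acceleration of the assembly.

α ≈ 3.40 rad/s²

I_disk = ½MR² = ½(8.09)(0.413)² = 0.6900 kg·m².
I_blocks = 2·m·r² = 2(0.974)(0.325)² = 0.2058 kg·m².
Total I = 0.8957 kg·m².
τ = F r = (7.38)(0.413) = 3.048 N·m.
α = τ/I = 3.048/0.8957 = 3.403 rad/s².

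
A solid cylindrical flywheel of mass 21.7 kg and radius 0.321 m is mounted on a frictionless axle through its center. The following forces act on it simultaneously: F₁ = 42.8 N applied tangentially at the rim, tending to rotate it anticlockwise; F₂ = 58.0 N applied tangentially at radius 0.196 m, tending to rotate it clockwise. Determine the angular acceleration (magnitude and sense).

α ≈ 2.12 rad/s², anticlockwise

I = ½MR² = (1/2)(21.7)(0.321)² = 1.118 kg·m².
Taking anticlockwise as positive: τ₁ = +(42.8)(0.321) = +13.74 N·m; τ₂ = −(58.0)(0.196) = −11.37 N·m.
Net torque τ = 2.371 N·m.
α = τ/I = 2.371/1.118 = 2.121 rad/s².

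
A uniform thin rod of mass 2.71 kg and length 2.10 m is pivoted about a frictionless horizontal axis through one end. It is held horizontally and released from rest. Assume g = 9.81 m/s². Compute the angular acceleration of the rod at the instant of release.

α ≈ 7.01 rad/s²

About the pivot, I = (1/3)ML² = (1/3)(2.71)(2.10)² = 3.984 kg·m².
The weight acts at the center, a distance L/2 = 1.050 m from the pivot; τ = Mg(L/2) = 27.91 N·m.
α = τ/I = 27.91/3.984 = 7.007 rad/s².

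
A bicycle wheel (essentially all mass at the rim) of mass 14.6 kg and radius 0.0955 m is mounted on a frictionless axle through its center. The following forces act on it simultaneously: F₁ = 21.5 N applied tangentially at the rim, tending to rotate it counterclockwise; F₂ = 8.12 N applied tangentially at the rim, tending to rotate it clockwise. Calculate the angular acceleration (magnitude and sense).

I = MR² = (14.6)(0.0955)² = 0.1332 kg·m².
Taking counterclockwise as positive: τ₁ = +(21.5)(0.0955) = +2.053 N·m; τ₂ = −(8.12)(0.0955) = −0.7755 N·m.
Net torque τ = 1.278 N·m.
α = τ/I = 1.278/0.1332 = 9.596 rad/s².

α ≈ 9.60 rad/s², counterclockwise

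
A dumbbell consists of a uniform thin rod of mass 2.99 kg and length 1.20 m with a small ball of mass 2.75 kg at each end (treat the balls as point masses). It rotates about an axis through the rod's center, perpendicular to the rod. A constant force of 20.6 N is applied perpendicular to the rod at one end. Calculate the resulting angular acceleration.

α ≈ 5.28 rad/s²

I_rod = (1/12)ML² = (1/12)(2.99)(1.20)² = 0.3588 kg·m².
I_balls = 2·m·(L/2)² = 2(2.75)(0.6000)² = 1.980 kg·m².
Total I = 2.339 kg·m².
τ = F·(L/2) = (20.6)(0.600) = 12.36 N·m.
α = τ/I = 12.36/2.339 = 5.285 rad/s².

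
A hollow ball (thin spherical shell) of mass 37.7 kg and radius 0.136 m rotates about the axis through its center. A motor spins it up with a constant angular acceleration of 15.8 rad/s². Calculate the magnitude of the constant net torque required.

τ ≈ 7.34 N·m

I = (2/3)MR² = (2/3)(37.7)(0.136)² = 0.4649 kg·m².
τ = Iα = (0.4649)(15.80) = 7.345 N·m.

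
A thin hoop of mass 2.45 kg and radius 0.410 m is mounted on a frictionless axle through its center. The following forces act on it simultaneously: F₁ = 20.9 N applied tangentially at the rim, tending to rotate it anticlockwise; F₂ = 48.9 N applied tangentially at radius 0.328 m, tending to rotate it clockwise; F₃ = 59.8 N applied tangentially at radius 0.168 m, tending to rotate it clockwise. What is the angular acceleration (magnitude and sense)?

I = MR² = (2.45)(0.410)² = 0.4118 kg·m².
Taking anticlockwise as positive: τ₁ = +(20.9)(0.410) = +8.569 N·m; τ₂ = −(48.9)(0.328) = −16.04 N·m; τ₃ = −(59.8)(0.168) = −10.05 N·m.
Net torque τ = -17.52 N·m.
α = τ/I = -17.52/0.4118 = -42.53 rad/s².

α ≈ 42.5 rad/s², clockwise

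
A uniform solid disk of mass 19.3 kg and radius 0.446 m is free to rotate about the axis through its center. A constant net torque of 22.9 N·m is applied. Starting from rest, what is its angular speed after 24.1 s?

ω ≈ 288 rad/s

I = ½MR² = (1/2)(19.3)(0.446)² = 1.920 kg·m².
α = τ/I = 22.9/1.920 = 11.93 rad/s².
ω = ω₀ + αt = 0 + (11.93)(24.1) = 287.5 rad/s.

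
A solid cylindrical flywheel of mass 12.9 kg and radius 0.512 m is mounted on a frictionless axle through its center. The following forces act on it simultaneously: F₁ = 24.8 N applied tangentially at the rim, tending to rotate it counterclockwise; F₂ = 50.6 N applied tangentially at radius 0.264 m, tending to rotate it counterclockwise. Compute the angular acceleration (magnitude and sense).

I = ½MR² = (1/2)(12.9)(0.512)² = 1.691 kg·m².
Taking counterclockwise as positive: τ₁ = +(24.8)(0.512) = +12.70 N·m; τ₂ = +(50.6)(0.264) = +13.36 N·m.
Net torque τ = 26.06 N·m.
α = τ/I = 26.06/1.691 = 15.41 rad/s².

α ≈ 15.4 rad/s², counterclockwise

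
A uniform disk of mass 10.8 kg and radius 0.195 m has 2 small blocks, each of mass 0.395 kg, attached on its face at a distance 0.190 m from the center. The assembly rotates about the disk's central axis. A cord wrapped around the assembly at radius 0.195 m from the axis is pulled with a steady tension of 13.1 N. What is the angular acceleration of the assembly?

α ≈ 10.9 rad/s²

I_disk = ½MR² = ½(10.8)(0.195)² = 0.2053 kg·m².
I_blocks = 2·m·r² = 2(0.395)(0.190)² = 0.02852 kg·m².
Total I = 0.2339 kg·m².
τ = F r = (13.1)(0.195) = 2.554 N·m.
α = τ/I = 2.554/0.2339 = 10.92 rad/s².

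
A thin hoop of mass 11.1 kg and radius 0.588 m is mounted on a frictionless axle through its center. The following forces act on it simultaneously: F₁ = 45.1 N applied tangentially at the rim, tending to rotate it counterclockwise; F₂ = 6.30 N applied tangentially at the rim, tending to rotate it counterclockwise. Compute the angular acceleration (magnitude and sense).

α ≈ 7.88 rad/s², counterclockwise

I = MR² = (11.1)(0.588)² = 3.838 kg·m².
Taking counterclockwise as positive: τ₁ = +(45.1)(0.588) = +26.52 N·m; τ₂ = +(6.30)(0.588) = +3.704 N·m.
Net torque τ = 30.22 N·m.
α = τ/I = 30.22/3.838 = 7.875 rad/s².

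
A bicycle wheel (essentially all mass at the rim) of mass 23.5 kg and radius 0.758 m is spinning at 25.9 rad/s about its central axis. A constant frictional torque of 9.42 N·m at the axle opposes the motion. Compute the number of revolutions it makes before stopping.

I = MR² = (23.5)(0.758)² = 13.50 kg·m².
The net torque has magnitude 9.42 N·m, opposing ω.
|α| = τ/I = 9.420/13.50 = 0.6977 rad/s² (deceleration).
ω² = ω₀² − 2|α|θ with ω = 0 ⇒ θ = ω₀²/(2|α|) = 480.8 rad = 76.51 rev.

≈ 76.5 revolutions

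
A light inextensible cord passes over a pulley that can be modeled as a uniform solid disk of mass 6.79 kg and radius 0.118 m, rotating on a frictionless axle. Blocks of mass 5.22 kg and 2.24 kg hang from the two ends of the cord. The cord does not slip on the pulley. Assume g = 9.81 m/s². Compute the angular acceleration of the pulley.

I = ½MR² = (1/2)(6.79)(0.118)² = 0.04727 kg·m².
Heavier block: m₁g − T₁ = m₁a. Lighter block: T₂ − m₂g = m₂a.
Pulley: (T₁ − T₂)R = Iα = I(a/R), so T₁ − T₂ = (I/R²)a = (1/2)M_p a = 3.395·a.
Adding the three: (m₁ − m₂)g = (m₁ + m₂ + 3.395)a, so a = (5.22 − 2.24)(9.81)/(5.22 + 2.24 + 3.395) = 2.693 m/s².
α = a/R = 2.693/0.118 = 22.82 rad/s².

α ≈ 22.8 rad/s²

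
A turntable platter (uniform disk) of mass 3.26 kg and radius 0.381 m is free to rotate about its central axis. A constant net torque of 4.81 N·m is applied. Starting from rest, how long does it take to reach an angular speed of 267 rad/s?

I = ½MR² = (1/2)(3.26)(0.381)² = 0.2366 kg·m².
α = τ/I = 4.81/0.2366 = 20.33 rad/s².
ω = αt ⇒ t = ω/α = 267/20.33 = 13.13 s.

t ≈ 13.1 s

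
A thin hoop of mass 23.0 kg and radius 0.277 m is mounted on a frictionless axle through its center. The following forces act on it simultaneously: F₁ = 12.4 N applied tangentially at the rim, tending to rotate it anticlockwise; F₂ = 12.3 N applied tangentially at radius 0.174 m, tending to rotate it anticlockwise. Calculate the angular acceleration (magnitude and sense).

α ≈ 3.16 rad/s², anticlockwise

I = MR² = (23.0)(0.277)² = 1.765 kg·m².
Taking anticlockwise as positive: τ₁ = +(12.4)(0.277) = +3.435 N·m; τ₂ = +(12.3)(0.174) = +2.140 N·m.
Net torque τ = 5.575 N·m.
α = τ/I = 5.575/1.765 = 3.159 rad/s².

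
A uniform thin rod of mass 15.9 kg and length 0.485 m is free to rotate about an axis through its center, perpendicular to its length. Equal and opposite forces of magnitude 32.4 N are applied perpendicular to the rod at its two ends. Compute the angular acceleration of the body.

I = (1/12)ML² = (1/12)(15.9)(0.485)² = 0.3117 kg·m².
The couple gives τ = F·(L/2) + F·(L/2) = F L = (32.4)(0.485) = 15.71 N·m.
Newton's second law for rotation, τ = Iα, gives α = τ/I = 15.71/0.3117 = 50.42 rad/s².

α ≈ 50.4 rad/s²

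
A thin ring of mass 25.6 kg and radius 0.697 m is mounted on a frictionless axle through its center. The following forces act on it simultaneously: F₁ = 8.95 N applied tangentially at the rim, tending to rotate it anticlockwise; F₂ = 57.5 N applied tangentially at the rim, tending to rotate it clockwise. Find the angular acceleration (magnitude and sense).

I = MR² = (25.6)(0.697)² = 12.44 kg·m².
Taking anticlockwise as positive: τ₁ = +(8.95)(0.697) = +6.238 N·m; τ₂ = −(57.5)(0.697) = −40.08 N·m.
Net torque τ = -33.84 N·m.
α = τ/I = -33.84/12.44 = -2.721 rad/s².

α ≈ 2.72 rad/s², clockwise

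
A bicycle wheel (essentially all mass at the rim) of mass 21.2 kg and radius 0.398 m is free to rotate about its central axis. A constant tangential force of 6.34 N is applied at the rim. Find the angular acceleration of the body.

I = MR² = (21.2)(0.398)² = 3.358 kg·m².
τ = F R = (6.34)(0.398) = 2.523 N·m.
From τ = Iα: α = 2.523/3.358 = 0.7514 rad/s².

α ≈ 0.751 rad/s²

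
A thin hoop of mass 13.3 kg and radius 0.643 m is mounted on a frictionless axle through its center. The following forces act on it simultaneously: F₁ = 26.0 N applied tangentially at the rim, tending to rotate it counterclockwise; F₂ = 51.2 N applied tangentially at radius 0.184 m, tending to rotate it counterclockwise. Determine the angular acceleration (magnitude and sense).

α ≈ 4.75 rad/s², counterclockwise

I = MR² = (13.3)(0.643)² = 5.499 kg·m².
Taking counterclockwise as positive: τ₁ = +(26.0)(0.643) = +16.72 N·m; τ₂ = +(51.2)(0.184) = +9.421 N·m.
Net torque τ = 26.14 N·m.
α = τ/I = 26.14/5.499 = 4.753 rad/s².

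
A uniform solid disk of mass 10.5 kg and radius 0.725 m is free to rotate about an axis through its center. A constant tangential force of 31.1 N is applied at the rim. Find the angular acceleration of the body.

α ≈ 8.17 rad/s²

I = ½MR² = (1/2)(10.5)(0.725)² = 2.760 kg·m².
τ = F R = (31.1)(0.725) = 22.55 N·m.
From τ = Iα: α = 22.55/2.760 = 8.171 rad/s².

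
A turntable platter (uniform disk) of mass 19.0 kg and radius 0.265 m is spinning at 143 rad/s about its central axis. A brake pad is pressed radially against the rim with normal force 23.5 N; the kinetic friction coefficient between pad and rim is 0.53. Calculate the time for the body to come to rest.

I = ½MR² = (1/2)(19.0)(0.265)² = 0.6671 kg·m².
Friction force f = μN = (0.53)(23.5) = 12.46 N at the rim; torque magnitude τ = fR = 3.301 N·m, opposing ω.
|α| = τ/I = 3.301/0.6671 = 4.947 rad/s² (deceleration).
0 = ω₀ − |α|t ⇒ t = ω₀/|α| = 143/4.947 = 28.90 s.

t ≈ 28.9 s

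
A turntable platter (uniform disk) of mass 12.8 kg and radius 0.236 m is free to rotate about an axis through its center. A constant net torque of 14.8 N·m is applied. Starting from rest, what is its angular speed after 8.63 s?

I = ½MR² = (1/2)(12.8)(0.236)² = 0.3565 kg·m².
α = τ/I = 14.8/0.3565 = 41.52 rad/s².
ω = ω₀ + αt = 0 + (41.52)(8.63) = 358.3 rad/s.

ω ≈ 358 rad/s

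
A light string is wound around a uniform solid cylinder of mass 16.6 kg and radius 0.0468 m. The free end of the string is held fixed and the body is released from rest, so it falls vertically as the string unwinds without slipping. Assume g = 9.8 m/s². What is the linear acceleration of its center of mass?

a ≈ 6.53 m/s²

Translation: Mg − T = Ma. Rotation about the center: TR = Iα with I = ½MR².
With a = αR: T = (I/R²)a = (1/2)M a, so Mg = (1 + 0.5000)Ma.
a = g/(1 + 0.5000) = 9.8/1.500 = 6.533 m/s².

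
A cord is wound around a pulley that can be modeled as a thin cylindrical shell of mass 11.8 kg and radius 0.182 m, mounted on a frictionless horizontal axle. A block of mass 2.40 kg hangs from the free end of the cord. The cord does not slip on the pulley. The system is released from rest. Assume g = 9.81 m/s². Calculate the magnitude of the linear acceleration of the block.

I = MR² = (11.8)(0.182)² = 0.3909 kg·m².
Block: mg − T = ma. Pulley: TR = Iα. No-slip: a = αR, so T = (I/R²)a = 11.80·a.
Then mg = (m + 11.80)a, so a = (2.40)(9.81)/(2.40 + 11.80) = 1.658 m/s².

a ≈ 1.66 m/s²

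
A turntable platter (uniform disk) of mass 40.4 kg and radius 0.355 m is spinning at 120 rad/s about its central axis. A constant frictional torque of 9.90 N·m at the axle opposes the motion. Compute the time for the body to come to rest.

t ≈ 30.9 s

I = ½MR² = (1/2)(40.4)(0.355)² = 2.546 kg·m².
The net torque has magnitude 9.90 N·m, opposing ω.
|α| = τ/I = 9.900/2.546 = 3.889 rad/s² (deceleration).
0 = ω₀ − |α|t ⇒ t = ω₀/|α| = 120/3.889 = 30.86 s.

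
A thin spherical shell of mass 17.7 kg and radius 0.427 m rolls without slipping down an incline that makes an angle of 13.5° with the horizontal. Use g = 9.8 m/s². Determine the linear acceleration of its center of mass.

a ≈ 1.37 m/s²

Translation along the incline: Mg sinθ − f = Ma.
Rotation about the center: fR = Iα with I = (2/3)MR². No-slip gives a = αR, so f = (I/R²)a = (2/3)M a.
Substituting: Mg sinθ = (1 + 0.6667)Ma, so a = g sinθ/(1 + 0.6667) = (9.8) sin 13.5° / 1.667 = 1.373 m/s².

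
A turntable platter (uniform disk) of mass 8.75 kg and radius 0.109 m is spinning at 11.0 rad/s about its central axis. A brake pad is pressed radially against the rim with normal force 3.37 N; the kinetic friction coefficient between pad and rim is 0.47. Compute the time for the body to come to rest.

I = ½MR² = (1/2)(8.75)(0.109)² = 0.05198 kg·m².
Friction force f = μN = (0.47)(3.37) = 1.584 N at the rim; torque magnitude τ = fR = 0.1726 N·m, opposing ω.
|α| = τ/I = 0.1726/0.05198 = 3.321 rad/s² (deceleration).
0 = ω₀ − |α|t ⇒ t = ω₀/|α| = 11.0/3.321 = 3.312 s.

t ≈ 3.31 s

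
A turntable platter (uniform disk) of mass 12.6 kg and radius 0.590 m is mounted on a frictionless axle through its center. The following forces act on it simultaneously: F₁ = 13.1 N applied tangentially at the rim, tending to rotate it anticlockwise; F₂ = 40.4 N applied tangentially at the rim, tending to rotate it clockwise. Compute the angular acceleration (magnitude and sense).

α ≈ 7.34 rad/s², clockwise

I = ½MR² = (1/2)(12.6)(0.590)² = 2.193 kg·m².
Taking anticlockwise as positive: τ₁ = +(13.1)(0.590) = +7.729 N·m; τ₂ = −(40.4)(0.590) = −23.84 N·m.
Net torque τ = -16.11 N·m.
α = τ/I = -16.11/2.193 = -7.345 rad/s².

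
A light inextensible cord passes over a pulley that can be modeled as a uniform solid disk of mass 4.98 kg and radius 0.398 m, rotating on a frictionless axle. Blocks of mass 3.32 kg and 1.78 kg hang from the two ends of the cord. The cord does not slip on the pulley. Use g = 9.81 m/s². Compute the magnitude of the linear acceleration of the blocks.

a ≈ 1.99 m/s²

I = ½MR² = (1/2)(4.98)(0.398)² = 0.3944 kg·m².
Heavier block: m₁g − T₁ = m₁a. Lighter block: T₂ − m₂g = m₂a.
Pulley: (T₁ − T₂)R = Iα = I(a/R), so T₁ − T₂ = (I/R²)a = (1/2)M_p a = 2.490·a.
Adding the three: (m₁ − m₂)g = (m₁ + m₂ + 2.490)a, so a = (3.32 − 1.78)(9.81)/(3.32 + 1.78 + 2.490) = 1.990 m/s².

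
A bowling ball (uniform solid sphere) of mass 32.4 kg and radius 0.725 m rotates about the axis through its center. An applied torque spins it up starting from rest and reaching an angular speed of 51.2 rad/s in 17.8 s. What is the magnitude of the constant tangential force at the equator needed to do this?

I = (2/5)MR² = (2/5)(32.4)(0.725)² = 6.812 kg·m².
α = Δω/Δt = (51.2 − 0)/17.8 = 2.876 rad/s².
The required torque is τ = Iα = (6.812)(2.876) = 19.59 N·m.
A tangential force at the equator gives τ = FR, so F = τ/R = 19.59/0.725 = 27.03 N.

F ≈ 27.0 N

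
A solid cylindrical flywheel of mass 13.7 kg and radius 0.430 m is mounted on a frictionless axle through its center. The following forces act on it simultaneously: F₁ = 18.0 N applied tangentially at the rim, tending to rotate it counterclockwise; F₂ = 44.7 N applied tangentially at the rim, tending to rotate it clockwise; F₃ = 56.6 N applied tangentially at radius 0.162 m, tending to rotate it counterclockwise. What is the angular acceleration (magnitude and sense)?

α ≈ 1.83 rad/s², clockwise

I = ½MR² = (1/2)(13.7)(0.430)² = 1.267 kg·m².
Taking counterclockwise as positive: τ₁ = +(18.0)(0.430) = +7.740 N·m; τ₂ = −(44.7)(0.430) = −19.22 N·m; τ₃ = +(56.6)(0.162) = +9.169 N·m.
Net torque τ = -2.312 N·m.
α = τ/I = -2.312/1.267 = -1.825 rad/s².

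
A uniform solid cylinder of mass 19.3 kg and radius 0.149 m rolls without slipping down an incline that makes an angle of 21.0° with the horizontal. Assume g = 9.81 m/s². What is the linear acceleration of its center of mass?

a ≈ 2.34 m/s²

Translation along the incline: Mg sinθ − f = Ma.
Rotation about the center: fR = Iα with I = ½MR². No-slip gives a = αR, so f = (I/R²)a = (1/2)M a.
Substituting: Mg sinθ = (1 + 0.5000)Ma, so a = g sinθ/(1 + 0.5000) = (9.81) sin 21.0° / 1.500 = 2.344 m/s².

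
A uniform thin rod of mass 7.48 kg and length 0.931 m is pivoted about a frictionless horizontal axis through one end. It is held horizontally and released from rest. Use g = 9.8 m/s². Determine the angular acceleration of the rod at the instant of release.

α ≈ 15.8 rad/s²

About the pivot, I = (1/3)ML² = (1/3)(7.48)(0.931)² = 2.161 kg·m².
The weight acts at the center, a distance L/2 = 0.4655 m from the pivot; τ = Mg(L/2) = 34.12 N·m.
α = τ/I = 34.12/2.161 = 15.79 rad/s².
(Equivalently α = (3g/(2L)) = 15.79 rad/s².)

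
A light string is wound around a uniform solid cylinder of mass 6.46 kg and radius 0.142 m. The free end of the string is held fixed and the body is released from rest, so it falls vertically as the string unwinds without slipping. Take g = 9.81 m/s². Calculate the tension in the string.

Translation: Mg − T = Ma. Rotation about the center: TR = Iα with I = ½MR².
With a = αR: T = (I/R²)a = (1/2)M a, so Mg = (1 + 0.5000)Ma.
a = g/(1 + 0.5000) = 9.81/1.500 = 6.540 m/s².
T = 0.5000·M·a = (0.5000)(6.46)(6.540) = 21.12 N.

T ≈ 21.1 N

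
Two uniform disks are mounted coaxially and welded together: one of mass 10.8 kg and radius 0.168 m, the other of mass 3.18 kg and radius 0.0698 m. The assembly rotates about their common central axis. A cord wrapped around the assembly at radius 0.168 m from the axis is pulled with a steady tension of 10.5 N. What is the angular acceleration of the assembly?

I = ½M₁R₁² + ½M₂R₂² = ½(10.8)(0.168)² + ½(3.18)(0.0698)² = 0.1602 kg·m².
τ = F r = (10.5)(0.168) = 1.764 N·m.
α = τ/I = 1.764/0.1602 = 11.01 rad/s².

α ≈ 11.0 rad/s²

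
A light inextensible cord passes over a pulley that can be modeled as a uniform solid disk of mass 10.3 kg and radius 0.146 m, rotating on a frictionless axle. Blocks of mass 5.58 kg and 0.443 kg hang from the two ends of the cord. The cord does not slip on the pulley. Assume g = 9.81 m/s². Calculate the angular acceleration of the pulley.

I = ½MR² = (1/2)(10.3)(0.146)² = 0.1098 kg·m².
Heavier block: m₁g − T₁ = m₁a. Lighter block: T₂ − m₂g = m₂a.
Pulley: (T₁ − T₂)R = Iα = I(a/R), so T₁ − T₂ = (I/R²)a = (1/2)M_p a = 5.150·a.
Adding the three: (m₁ − m₂)g = (m₁ + m₂ + 5.150)a, so a = (5.58 − 0.443)(9.81)/(5.58 + 0.443 + 5.150) = 4.510 m/s².
α = a/R = 4.510/0.146 = 30.89 rad/s².

α ≈ 30.9 rad/s²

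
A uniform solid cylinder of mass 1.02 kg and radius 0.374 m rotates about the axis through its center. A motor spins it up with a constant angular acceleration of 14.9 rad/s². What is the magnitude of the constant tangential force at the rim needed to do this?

I = ½MR² = (1/2)(1.02)(0.374)² = 0.07134 kg·m².
The required torque is τ = Iα = (0.07134)(14.90) = 1.063 N·m.
A tangential force at the rim gives τ = FR, so F = τ/R = 1.063/0.374 = 2.842 N.

F ≈ 2.84 N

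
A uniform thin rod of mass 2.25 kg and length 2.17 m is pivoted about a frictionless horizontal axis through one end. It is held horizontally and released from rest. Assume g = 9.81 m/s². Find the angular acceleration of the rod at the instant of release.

About the pivot, I = (1/3)ML² = (1/3)(2.25)(2.17)² = 3.532 kg·m².
The weight acts at the center, a distance L/2 = 1.085 m from the pivot; τ = Mg(L/2) = 23.95 N·m.
α = τ/I = 23.95/3.532 = 6.781 rad/s².
(Equivalently α = (3g/(2L)) = 6.781 rad/s².)

α ≈ 6.78 rad/s²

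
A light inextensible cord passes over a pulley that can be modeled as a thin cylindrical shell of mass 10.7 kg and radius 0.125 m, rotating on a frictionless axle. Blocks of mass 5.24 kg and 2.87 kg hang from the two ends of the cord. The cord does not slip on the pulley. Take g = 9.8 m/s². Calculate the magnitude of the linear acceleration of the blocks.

a ≈ 1.23 m/s²

I = MR² = (10.7)(0.125)² = 0.1672 kg·m².
Heavier block: m₁g − T₁ = m₁a. Lighter block: T₂ − m₂g = m₂a.
Pulley: (T₁ − T₂)R = Iα = I(a/R), so T₁ − T₂ = (I/R²)a = 1·M_p a = 10.70·a.
Adding the three: (m₁ − m₂)g = (m₁ + m₂ + 10.70)a, so a = (5.24 − 2.87)(9.8)/(5.24 + 2.87 + 10.70) = 1.235 m/s².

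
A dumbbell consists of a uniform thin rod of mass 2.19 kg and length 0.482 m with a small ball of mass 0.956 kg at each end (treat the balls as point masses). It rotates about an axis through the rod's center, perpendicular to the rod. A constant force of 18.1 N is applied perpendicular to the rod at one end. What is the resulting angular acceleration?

I_rod = (1/12)ML² = (1/12)(2.19)(0.482)² = 0.04240 kg·m².
I_balls = 2·m·(L/2)² = 2(0.956)(0.2410)² = 0.1111 kg·m².
Total I = 0.1535 kg·m².
τ = F·(L/2) = (18.1)(0.241) = 4.362 N·m.
α = τ/I = 4.362/0.1535 = 28.43 rad/s².

α ≈ 28.4 rad/s²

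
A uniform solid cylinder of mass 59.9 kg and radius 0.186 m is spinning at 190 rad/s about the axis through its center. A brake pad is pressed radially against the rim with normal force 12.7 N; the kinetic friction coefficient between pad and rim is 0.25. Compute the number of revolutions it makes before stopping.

I = ½MR² = (1/2)(59.9)(0.186)² = 1.036 kg·m².
Friction force f = μN = (0.25)(12.7) = 3.175 N at the rim; torque magnitude τ = fR = 0.5905 N·m, opposing ω.
|α| = τ/I = 0.5905/1.036 = 0.5699 rad/s² (deceleration).
ω² = ω₀² − 2|α|θ with ω = 0 ⇒ θ = ω₀²/(2|α|) = 31670 rad = 5040 rev.

≈ 5040 revolutions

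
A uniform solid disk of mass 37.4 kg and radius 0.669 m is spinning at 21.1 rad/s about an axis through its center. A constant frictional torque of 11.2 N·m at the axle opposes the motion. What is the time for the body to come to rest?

I = ½MR² = (1/2)(37.4)(0.669)² = 8.369 kg·m².
The net torque has magnitude 11.2 N·m, opposing ω.
|α| = τ/I = 11.20/8.369 = 1.338 rad/s² (deceleration).
0 = ω₀ − |α|t ⇒ t = ω₀/|α| = 21.1/1.338 = 15.77 s.

t ≈ 15.8 s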